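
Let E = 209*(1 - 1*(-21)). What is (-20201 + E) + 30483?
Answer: 14880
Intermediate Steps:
E = 4598 (E = 209*(1 + 21) = 209*22 = 4598)
(-20201 + E) + 30483 = (-20201 + 4598) + 30483 = -15603 + 30483 = 14880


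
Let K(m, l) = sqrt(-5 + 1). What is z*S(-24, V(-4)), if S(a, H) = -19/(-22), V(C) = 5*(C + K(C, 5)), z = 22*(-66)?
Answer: -1254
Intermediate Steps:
K(m, l) = 2*I (K(m, l) = sqrt(-4) = 2*I)
z = -1452
V(C) = 5*C + 10*I (V(C) = 5*(C + 2*I) = 5*C + 10*I)
S(a, H) = 19/22 (S(a, H) = -19*(-1/22) = 19/22)
z*S(-24, V(-4)) = -1452*19/22 = -1254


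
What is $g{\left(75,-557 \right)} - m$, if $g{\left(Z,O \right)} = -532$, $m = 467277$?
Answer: $-467809$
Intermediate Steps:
$g{\left(75,-557 \right)} - m = -532 - 467277 = -467809$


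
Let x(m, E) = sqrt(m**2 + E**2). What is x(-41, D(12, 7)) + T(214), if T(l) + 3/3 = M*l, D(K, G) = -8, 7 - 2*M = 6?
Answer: 106 + sqrt(1745) ≈ 147.77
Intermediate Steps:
M = 1/2 (M = 7/2 - 1/2*6 = 7/2 - 3 = 1/2 ≈ 0.50000)
T(l) = -1 + l/2
x(m, E) = sqrt(E**2 + m**2)
x(-41, D(12, 7)) + T(214) = sqrt((-8)**2 + (-41)**2) + (-1 + (1/2)*214) = sqrt(64 + 1681) + (-1 + 107) = sqrt(1745) + 106 = 106 + sqrt(1745)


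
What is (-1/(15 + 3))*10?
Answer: -5/9 ≈ -0.55556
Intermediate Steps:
(-1/(15 + 3))*10 = (-1/18)*10 = ((1/18)*(-1))*10 = -1/18*10 = -5/9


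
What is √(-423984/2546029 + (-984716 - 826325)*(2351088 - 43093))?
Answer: I*√27095042601278734862340131/2546029 ≈ 2.0445e+6*I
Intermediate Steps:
√(-423984/2546029 + (-984716 - 826325)*(2351088 - 43093)) = √(-423984*1/2546029 - 1811041*2307995) = √(-423984/2546029 - 4179873572795) = √(-10642079332670105039/2546029) = I*√27095042601278734862340131/2546029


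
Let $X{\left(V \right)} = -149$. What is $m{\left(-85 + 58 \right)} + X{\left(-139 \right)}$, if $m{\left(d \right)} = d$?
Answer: $-176$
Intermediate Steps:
$m{\left(-85 + 58 \right)} + X{\left(-139 \right)} = \left(-85 + 58\right) - 149 = -27 - 149 = -176$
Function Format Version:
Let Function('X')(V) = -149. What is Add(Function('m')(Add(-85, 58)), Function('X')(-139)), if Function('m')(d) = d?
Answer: -176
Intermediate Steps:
Add(Function('m')(Add(-85, 58)), Function('X')(-139)) = Add(Add(-85, 58), -149) = Add(-27, -149) = -176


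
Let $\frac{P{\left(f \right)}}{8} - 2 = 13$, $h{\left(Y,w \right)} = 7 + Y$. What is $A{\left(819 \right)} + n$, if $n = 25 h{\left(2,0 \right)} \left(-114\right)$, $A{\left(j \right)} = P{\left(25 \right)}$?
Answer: $-25530$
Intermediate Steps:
$P{\left(f \right)} = 120$ ($P{\left(f \right)} = 16 + 8 \cdot 13 = 16 + 104 = 120$)
$A{\left(j \right)} = 120$
$n = -25650$ ($n = 25 \left(7 + 2\right) \left(-114\right) = 25 \cdot 9 \left(-114\right) = 225 \left(-114\right) = -25650$)
$A{\left(819 \right)} + n = 120 - 25650 = -25530$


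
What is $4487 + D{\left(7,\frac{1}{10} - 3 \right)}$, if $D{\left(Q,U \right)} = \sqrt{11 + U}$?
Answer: $4487 + \frac{9 \sqrt{10}}{10} \approx 4489.8$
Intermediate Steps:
$4487 + D{\left(7,\frac{1}{10} - 3 \right)} = 4487 + \sqrt{11 - \left(3 - \frac{1}{10}\right)} = 4487 + \sqrt{11 + \left(\frac{1}{10} - 3\right)} = 4487 + \sqrt{11 - \frac{29}{10}} = 4487 + \sqrt{\frac{81}{10}} = 4487 + \frac{9 \sqrt{10}}{10}$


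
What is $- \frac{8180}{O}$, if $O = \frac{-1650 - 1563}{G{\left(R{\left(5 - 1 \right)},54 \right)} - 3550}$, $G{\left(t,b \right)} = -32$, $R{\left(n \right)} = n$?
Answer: $- \frac{3255640}{357} \approx -9119.4$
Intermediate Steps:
$O = \frac{357}{398}$ ($O = \frac{-1650 - 1563}{-32 - 3550} = - \frac{3213}{-3582} = \left(-3213\right) \left(- \frac{1}{3582}\right) = \frac{357}{398} \approx 0.89699$)
$- \frac{8180}{O} = - \frac{8180}{\frac{357}{398}} = \left(-8180\right) \frac{398}{357} = - \frac{3255640}{357}$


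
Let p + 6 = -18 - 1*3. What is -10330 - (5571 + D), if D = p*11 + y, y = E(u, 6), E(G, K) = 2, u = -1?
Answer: -15606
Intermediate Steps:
y = 2
p = -27 (p = -6 + (-18 - 1*3) = -6 + (-18 - 3) = -6 - 21 = -27)
D = -295 (D = -27*11 + 2 = -297 + 2 = -295)
-10330 - (5571 + D) = -10330 - (5571 - 295) = -10330 - 1*5276 = -10330 - 5276 = -15606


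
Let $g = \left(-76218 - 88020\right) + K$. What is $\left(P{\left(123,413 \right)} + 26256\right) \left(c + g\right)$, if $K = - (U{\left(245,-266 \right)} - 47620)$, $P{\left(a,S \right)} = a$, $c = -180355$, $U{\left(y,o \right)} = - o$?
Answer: $-7840867581$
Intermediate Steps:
$K = 47354$ ($K = - (\left(-1\right) \left(-266\right) - 47620) = - (266 - 47620) = \left(-1\right) \left(-47354\right) = 47354$)
$g = -116884$ ($g = \left(-76218 - 88020\right) + 47354 = -164238 + 47354 = -116884$)
$\left(P{\left(123,413 \right)} + 26256\right) \left(c + g\right) = \left(123 + 26256\right) \left(-180355 - 116884\right) = 26379 \left(-297239\right) = -7840867581$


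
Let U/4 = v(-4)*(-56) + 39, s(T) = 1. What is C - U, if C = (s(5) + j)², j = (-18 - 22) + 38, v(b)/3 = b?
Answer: -2843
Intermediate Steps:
v(b) = 3*b
j = -2 (j = -40 + 38 = -2)
C = 1 (C = (1 - 2)² = (-1)² = 1)
U = 2844 (U = 4*((3*(-4))*(-56) + 39) = 4*(-12*(-56) + 39) = 4*(672 + 39) = 4*711 = 2844)
C - U = 1 - 1*2844 = 1 - 2844 = -2843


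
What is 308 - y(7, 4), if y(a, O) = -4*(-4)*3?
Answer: 260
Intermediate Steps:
y(a, O) = 48 (y(a, O) = 16*3 = 48)
308 - y(7, 4) = 308 - 1*48 = 308 - 48 = 260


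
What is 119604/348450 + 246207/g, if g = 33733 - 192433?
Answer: -6455041/5342900 ≈ -1.2082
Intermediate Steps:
g = -158700
119604/348450 + 246207/g = 119604/348450 + 246207/(-158700) = 119604*(1/348450) + 246207*(-1/158700) = 19934/58075 - 82069/52900 = -6455041/5342900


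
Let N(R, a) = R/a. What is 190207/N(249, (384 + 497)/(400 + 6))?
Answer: 167572367/101094 ≈ 1657.6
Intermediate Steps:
190207/N(249, (384 + 497)/(400 + 6)) = 190207/((249/(((384 + 497)/(400 + 6))))) = 190207/((249/((881/406)))) = 190207/((249/((881*(1/406))))) = 190207/((249/(881/406))) = 190207/((249*(406/881))) = 190207/(101094/881) = 190207*(881/101094) = 167572367/101094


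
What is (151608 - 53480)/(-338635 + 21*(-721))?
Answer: -6133/22111 ≈ -0.27737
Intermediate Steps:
(151608 - 53480)/(-338635 + 21*(-721)) = 98128/(-338635 - 15141) = 98128/(-353776) = 98128*(-1/353776) = -6133/22111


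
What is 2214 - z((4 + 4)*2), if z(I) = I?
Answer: 2198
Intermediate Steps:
2214 - z((4 + 4)*2) = 2214 - (4 + 4)*2 = 2214 - 8*2 = 2214 - 1*16 = 2214 - 16 = 2198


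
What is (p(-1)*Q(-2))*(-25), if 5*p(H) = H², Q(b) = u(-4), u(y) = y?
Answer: 20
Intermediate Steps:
Q(b) = -4
p(H) = H²/5
(p(-1)*Q(-2))*(-25) = (((⅕)*(-1)²)*(-4))*(-25) = (((⅕)*1)*(-4))*(-25) = ((⅕)*(-4))*(-25) = -⅘*(-25) = 20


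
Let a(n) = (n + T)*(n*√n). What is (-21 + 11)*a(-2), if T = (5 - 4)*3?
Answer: 20*I*√2 ≈ 28.284*I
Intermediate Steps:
T = 3 (T = 1*3 = 3)
a(n) = n^(3/2)*(3 + n) (a(n) = (n + 3)*(n*√n) = (3 + n)*n^(3/2) = n^(3/2)*(3 + n))
(-21 + 11)*a(-2) = (-21 + 11)*((-2)^(3/2)*(3 - 2)) = -10*(-2*I*√2) = -(-20)*I*√2 = 20*I*√2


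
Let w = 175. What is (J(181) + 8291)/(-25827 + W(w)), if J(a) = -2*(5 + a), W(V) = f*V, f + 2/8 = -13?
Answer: -31676/112583 ≈ -0.28136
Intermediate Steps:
f = -53/4 (f = -¼ - 13 = -53/4 ≈ -13.250)
W(V) = -53*V/4
J(a) = -10 - 2*a
(J(181) + 8291)/(-25827 + W(w)) = ((-10 - 2*181) + 8291)/(-25827 - 53/4*175) = ((-10 - 362) + 8291)/(-25827 - 9275/4) = (-372 + 8291)/(-112583/4) = 7919*(-4/112583) = -31676/112583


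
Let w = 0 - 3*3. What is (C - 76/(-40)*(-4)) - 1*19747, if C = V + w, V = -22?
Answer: -98928/5 ≈ -19786.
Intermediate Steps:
w = -9 (w = 0 - 9 = -9)
C = -31 (C = -22 - 9 = -31)
(C - 76/(-40)*(-4)) - 1*19747 = (-31 - 76/(-40)*(-4)) - 1*19747 = (-31 - 76*(-1/40)*(-4)) - 19747 = (-31 + (19/10)*(-4)) - 19747 = (-31 - 38/5) - 19747 = -193/5 - 19747 = -98928/5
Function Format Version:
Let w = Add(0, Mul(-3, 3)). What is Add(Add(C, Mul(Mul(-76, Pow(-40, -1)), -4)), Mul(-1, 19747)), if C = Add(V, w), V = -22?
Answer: Rational(-98928, 5) ≈ -19786.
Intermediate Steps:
w = -9 (w = Add(0, -9) = -9)
C = -31 (C = Add(-22, -9) = -31)
Add(Add(C, Mul(Mul(-76, Pow(-40, -1)), -4)), Mul(-1, 19747)) = Add(Add(-31, Mul(Mul(-76, Pow(-40, -1)), -4)), Mul(-1, 19747)) = Add(Add(-31, Mul(Mul(-76, Rational(-1, 40)), -4)), -19747) = Add(Add(-31, Mul(Rational(19, 10), -4)), -19747) = Add(Add(-31, Rational(-38, 5)), -19747) = Add(Rational(-193, 5), -19747) = Rational(-98928, 5)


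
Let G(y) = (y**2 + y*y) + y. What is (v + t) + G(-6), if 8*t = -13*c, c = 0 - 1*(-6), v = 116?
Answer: 689/4 ≈ 172.25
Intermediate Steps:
c = 6 (c = 0 + 6 = 6)
G(y) = y + 2*y**2 (G(y) = (y**2 + y**2) + y = 2*y**2 + y = y + 2*y**2)
t = -39/4 (t = (-13*6)/8 = (1/8)*(-78) = -39/4 ≈ -9.7500)
(v + t) + G(-6) = (116 - 39/4) - 6*(1 + 2*(-6)) = 425/4 - 6*(1 - 12) = 425/4 - 6*(-11) = 425/4 + 66 = 689/4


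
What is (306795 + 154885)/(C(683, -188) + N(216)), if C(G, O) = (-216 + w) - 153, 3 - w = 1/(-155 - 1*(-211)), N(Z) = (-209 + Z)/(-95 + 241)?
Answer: -377469568/299217 ≈ -1261.5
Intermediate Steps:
N(Z) = -209/146 + Z/146 (N(Z) = (-209 + Z)/146 = (-209 + Z)*(1/146) = -209/146 + Z/146)
w = 167/56 (w = 3 - 1/(-155 - 1*(-211)) = 3 - 1/(-155 + 211) = 3 - 1/56 = 167/56 ≈ 2.9821)
C(G, O) = -20497/56 (C(G, O) = (-216 + 167/56) - 153 = -11929/56 - 153 = -20497/56)
(306795 + 154885)/(C(683, -188) + N(216)) = (306795 + 154885)/(-20497/56 + (-209/146 + (1/146)*216)) = 461680/(-20497/56 + (-209/146 + 108/73)) = 461680/(-20497/56 + 7/146) = 461680/(-1496085/4088) = 461680*(-4088/1496085) = -377469568/299217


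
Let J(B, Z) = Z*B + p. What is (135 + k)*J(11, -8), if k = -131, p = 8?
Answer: -320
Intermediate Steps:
J(B, Z) = 8 + B*Z (J(B, Z) = Z*B + 8 = B*Z + 8 = 8 + B*Z)
(135 + k)*J(11, -8) = (135 - 131)*(8 + 11*(-8)) = 4*(8 - 88) = 4*(-80) = -320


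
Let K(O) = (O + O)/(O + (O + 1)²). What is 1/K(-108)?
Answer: -11341/216 ≈ -52.505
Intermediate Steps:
K(O) = 2*O/(O + (1 + O)²) (K(O) = (2*O)/(O + (1 + O)²) = 2*O/(O + (1 + O)²))
1/K(-108) = 1/(2*(-108)/(-108 + (1 - 108)²)) = 1/(2*(-108)/(-108 + (-107)²)) = 1/(2*(-108)/(-108 + 11449)) = 1/(2*(-108)/11341) = 1/(2*(-108)*(1/11341)) = 1/(-216/11341) = -11341/216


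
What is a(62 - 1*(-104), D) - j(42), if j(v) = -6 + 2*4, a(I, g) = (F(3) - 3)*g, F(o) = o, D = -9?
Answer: -2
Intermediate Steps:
a(I, g) = 0 (a(I, g) = (3 - 3)*g = 0*g = 0)
j(v) = 2 (j(v) = -6 + 8 = 2)
a(62 - 1*(-104), D) - j(42) = 0 - 1*2 = 0 - 2 = -2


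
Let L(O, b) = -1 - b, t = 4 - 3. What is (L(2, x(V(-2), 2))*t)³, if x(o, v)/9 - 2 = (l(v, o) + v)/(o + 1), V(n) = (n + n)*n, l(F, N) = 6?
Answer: -19683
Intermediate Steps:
V(n) = 2*n² (V(n) = (2*n)*n = 2*n²)
t = 1
x(o, v) = 18 + 9*(6 + v)/(1 + o) (x(o, v) = 18 + 9*((6 + v)/(o + 1)) = 18 + 9*((6 + v)/(1 + o)) = 18 + 9*(6 + v)/(1 + o))
(L(2, x(V(-2), 2))*t)³ = ((-1 - 9*(8 + 2 + 2*(2*(-2)²))/(1 + 2*(-2)²))*1)³ = ((-1 - 9*(8 + 2 + 2*(2*4))/(1 + 2*4))*1)³ = ((-1 - 9*(8 + 2 + 2*8)/(1 + 8))*1)³ = ((-1 - 9*(8 + 2 + 16)/9)*1)³ = ((-1 - 9*26/9)*1)³ = ((-1 - 1*26)*1)³ = ((-1 - 26)*1)³ = (-27*1)³ = (-27)³ = -19683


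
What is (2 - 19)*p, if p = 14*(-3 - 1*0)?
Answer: 714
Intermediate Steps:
p = -42 (p = 14*(-3 + 0) = 14*(-3) = -42)
(2 - 19)*p = (2 - 19)*(-42) = -17*(-42) = 714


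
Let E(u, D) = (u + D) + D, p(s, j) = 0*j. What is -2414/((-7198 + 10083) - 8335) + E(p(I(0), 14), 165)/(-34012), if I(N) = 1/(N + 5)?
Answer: 1825147/4212850 ≈ 0.43323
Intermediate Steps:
I(N) = 1/(5 + N)
p(s, j) = 0
E(u, D) = u + 2*D (E(u, D) = (D + u) + D = u + 2*D)
-2414/((-7198 + 10083) - 8335) + E(p(I(0), 14), 165)/(-34012) = -2414/((-7198 + 10083) - 8335) + (0 + 2*165)/(-34012) = -2414/(2885 - 8335) + (0 + 330)*(-1/34012) = -2414/(-5450) + 330*(-1/34012) = -2414*(-1/5450) - 15/1546 = 1207/2725 - 15/1546 = 1825147/4212850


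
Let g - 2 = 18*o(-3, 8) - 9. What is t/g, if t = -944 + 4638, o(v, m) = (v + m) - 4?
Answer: 3694/11 ≈ 335.82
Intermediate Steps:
o(v, m) = -4 + m + v (o(v, m) = (m + v) - 4 = -4 + m + v)
t = 3694
g = 11 (g = 2 + (18*(-4 + 8 - 3) - 9) = 2 + (18*1 - 9) = 2 + (18 - 9) = 2 + 9 = 11)
t/g = 3694/11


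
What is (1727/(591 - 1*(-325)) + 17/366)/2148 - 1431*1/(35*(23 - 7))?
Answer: -8047993621/3150568260 ≈ -2.5545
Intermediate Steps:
(1727/(591 - 1*(-325)) + 17/366)/2148 - 1431*1/(35*(23 - 7)) = (1727/(591 + 325) + 17*(1/366))*(1/2148) - 1431/(16*35) = (1727/916 + 17/366)*(1/2148) - 1431/560 = (323827/167628)*(1/2148) - 1431/560 = 323827/360064944 - 1431/560 = -8047993621/3150568260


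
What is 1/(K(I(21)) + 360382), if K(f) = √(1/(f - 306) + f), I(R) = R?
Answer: 4668585/1682473999198 - √106590/9253606995589 ≈ 2.7748e-6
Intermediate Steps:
K(f) = √(f + 1/(-306 + f)) (K(f) = √(1/(-306 + f) + f) = √(f + 1/(-306 + f)))
1/(K(I(21)) + 360382) = 1/(√((1 + 21*(-306 + 21))/(-306 + 21)) + 360382) = 1/(√((1 + 21*(-285))/(-285)) + 360382) = 1/(√(-(1 - 5985)/285) + 360382) = 1/(√(-1/285*(-5984)) + 360382) = 1/(√(5984/285) + 360382) = 1/(4*√106590/285 + 360382) = 1/(360382 + 4*√106590/285)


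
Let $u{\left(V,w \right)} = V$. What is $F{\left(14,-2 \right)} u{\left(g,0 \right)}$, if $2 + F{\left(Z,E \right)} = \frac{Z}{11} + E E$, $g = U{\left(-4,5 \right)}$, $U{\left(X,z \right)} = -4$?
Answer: $- \frac{144}{11} \approx -13.091$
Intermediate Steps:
$g = -4$
$F{\left(Z,E \right)} = -2 + E^{2} + \frac{Z}{11}$ ($F{\left(Z,E \right)} = -2 + \left(\frac{Z}{11} + E E\right) = -2 + \left(\frac{Z}{11} + E^{2}\right) = -2 + \left(E^{2} + \frac{Z}{11}\right) = -2 + E^{2} + \frac{Z}{11}$)
$F{\left(14,-2 \right)} u{\left(g,0 \right)} = \left(-2 + \left(-2\right)^{2} + \frac{1}{11} \cdot 14\right) \left(-4\right) = \left(-2 + 4 + \frac{14}{11}\right) \left(-4\right) = \frac{36}{11} \left(-4\right) = - \frac{144}{11}$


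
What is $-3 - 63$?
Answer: $-66$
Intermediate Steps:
$-3 - 63 = -66$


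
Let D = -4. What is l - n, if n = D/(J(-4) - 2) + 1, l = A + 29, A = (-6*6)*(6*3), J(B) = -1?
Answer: -1864/3 ≈ -621.33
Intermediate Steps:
A = -648 (A = -36*18 = -648)
l = -619 (l = -648 + 29 = -619)
n = 7/3 (n = -4/(-1 - 2) + 1 = -4/(-3) + 1 = -⅓*(-4) + 1 = 4/3 + 1 = 7/3 ≈ 2.3333)
l - n = -619 - 1*7/3 = -619 - 7/3 = -1864/3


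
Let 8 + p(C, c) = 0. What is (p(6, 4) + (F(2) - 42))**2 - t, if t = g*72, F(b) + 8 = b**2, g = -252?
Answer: 21060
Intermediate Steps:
p(C, c) = -8 (p(C, c) = -8 + 0 = -8)
F(b) = -8 + b**2
t = -18144 (t = -252*72 = -18144)
(p(6, 4) + (F(2) - 42))**2 - t = (-8 + ((-8 + 2**2) - 42))**2 - 1*(-18144) = (-8 + ((-8 + 4) - 42))**2 + 18144 = (-8 + (-4 - 42))**2 + 18144 = (-8 - 46)**2 + 18144 = (-54)**2 + 18144 = 2916 + 18144 = 21060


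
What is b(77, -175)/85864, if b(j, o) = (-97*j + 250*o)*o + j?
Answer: 4481701/42932 ≈ 104.39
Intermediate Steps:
b(j, o) = j + o*(-97*j + 250*o) (b(j, o) = o*(-97*j + 250*o) + j = j + o*(-97*j + 250*o))
b(77, -175)/85864 = (77 + 250*(-175)**2 - 97*77*(-175))/85864 = (77 + 250*30625 + 1307075)*(1/85864) = (77 + 7656250 + 1307075)*(1/85864) = 8963402*(1/85864) = 4481701/42932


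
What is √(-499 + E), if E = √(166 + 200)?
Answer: √(-499 + √366) ≈ 21.906*I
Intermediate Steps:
E = √366 ≈ 19.131
√(-499 + E) = √(-499 + √366)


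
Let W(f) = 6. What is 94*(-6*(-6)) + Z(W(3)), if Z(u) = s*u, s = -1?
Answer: 3378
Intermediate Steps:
Z(u) = -u
94*(-6*(-6)) + Z(W(3)) = 94*(-6*(-6)) - 1*6 = 94*36 - 6 = 3384 - 6 = 3378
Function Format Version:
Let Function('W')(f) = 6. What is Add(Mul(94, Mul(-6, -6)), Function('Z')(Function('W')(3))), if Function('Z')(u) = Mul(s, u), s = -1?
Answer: 3378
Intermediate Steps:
Function('Z')(u) = Mul(-1, u)
Add(Mul(94, Mul(-6, -6)), Function('Z')(Function('W')(3))) = Add(Mul(94, Mul(-6, -6)), Mul(-1, 6)) = Add(Mul(94, 36), -6) = Add(3384, -6) = 3378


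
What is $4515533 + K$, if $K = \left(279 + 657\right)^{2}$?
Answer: $5391629$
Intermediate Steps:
$K = 876096$ ($K = 936^{2} = 876096$)
$4515533 + K = 4515533 + 876096 = 5391629$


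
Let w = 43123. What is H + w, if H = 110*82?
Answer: 52143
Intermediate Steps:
H = 9020
H + w = 9020 + 43123 = 52143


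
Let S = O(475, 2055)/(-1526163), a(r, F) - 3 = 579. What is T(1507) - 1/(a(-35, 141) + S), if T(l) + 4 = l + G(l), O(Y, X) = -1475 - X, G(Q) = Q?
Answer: 2673571965797/888230396 ≈ 3010.0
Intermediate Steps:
a(r, F) = 582 (a(r, F) = 3 + 579 = 582)
T(l) = -4 + 2*l (T(l) = -4 + (l + l) = -4 + 2*l)
S = 3530/1526163 (S = (-1475 - 1*2055)/(-1526163) = (-1475 - 2055)*(-1/1526163) = -3530*(-1/1526163) = 3530/1526163 ≈ 0.0023130)
T(1507) - 1/(a(-35, 141) + S) = (-4 + 2*1507) - 1/(582 + 3530/1526163) = (-4 + 3014) - 1/888230396/1526163 = 3010 - 1*1526163/888230396 = 3010 - 1526163/888230396 = 2673571965797/888230396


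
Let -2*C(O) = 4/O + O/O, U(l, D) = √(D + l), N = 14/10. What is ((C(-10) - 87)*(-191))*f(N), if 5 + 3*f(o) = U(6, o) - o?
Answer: -889296/25 + 55581*√185/50 ≈ -20452.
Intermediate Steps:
N = 7/5 (N = 14*(⅒) = 7/5 ≈ 1.4000)
f(o) = -5/3 - o/3 + √(6 + o)/3 (f(o) = -5/3 + (√(o + 6) - o)/3 = -5/3 + (√(6 + o) - o)/3 = -5/3 + (-o/3 + √(6 + o)/3) = -5/3 - o/3 + √(6 + o)/3)
C(O) = -½ - 2/O (C(O) = -(4/O + O/O)/2 = -(4/O + 1)/2 = -(1 + 4/O)/2 = -½ - 2/O)
((C(-10) - 87)*(-191))*f(N) = (((½)*(-4 - 1*(-10))/(-10) - 87)*(-191))*(-5/3 - ⅓*7/5 + √(6 + 7/5)/3) = (((½)*(-⅒)*(-4 + 10) - 87)*(-191))*(-5/3 - 7/15 + √(37/5)/3) = (((½)*(-⅒)*6 - 87)*(-191))*(-5/3 - 7/15 + (√185/5)/3) = ((-3/10 - 87)*(-191))*(-5/3 - 7/15 + √185/15) = (-873/10*(-191))*(-32/15 + √185/15) = 166743*(-32/15 + √185/15)/10 = -889296/25 + 55581*√185/50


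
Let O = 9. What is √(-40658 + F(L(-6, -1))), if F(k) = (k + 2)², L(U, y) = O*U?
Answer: I*√37954 ≈ 194.82*I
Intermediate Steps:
L(U, y) = 9*U
F(k) = (2 + k)²
√(-40658 + F(L(-6, -1))) = √(-40658 + (2 + 9*(-6))²) = √(-40658 + (2 - 54)²) = √(-40658 + (-52)²) = √(-40658 + 2704) = √(-37954) = I*√37954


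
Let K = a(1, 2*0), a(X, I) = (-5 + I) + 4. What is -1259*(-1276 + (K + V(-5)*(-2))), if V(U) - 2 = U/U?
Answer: 1615297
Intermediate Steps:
a(X, I) = -1 + I
V(U) = 3 (V(U) = 2 + U/U = 2 + 1 = 3)
K = -1 (K = -1 + 2*0 = -1 + 0 = -1)
-1259*(-1276 + (K + V(-5)*(-2))) = -1259*(-1276 + (-1 + 3*(-2))) = -1259*(-1276 + (-1 - 6)) = -1259*(-1276 - 7) = -1259*(-1283) = 1615297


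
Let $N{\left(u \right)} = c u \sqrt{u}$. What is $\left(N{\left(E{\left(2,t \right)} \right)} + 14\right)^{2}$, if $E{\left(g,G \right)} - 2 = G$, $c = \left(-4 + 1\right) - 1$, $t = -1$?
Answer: $100$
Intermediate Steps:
$c = -4$ ($c = -3 - 1 = -4$)
$E{\left(g,G \right)} = 2 + G$
$N{\left(u \right)} = - 4 u^{\frac{3}{2}}$ ($N{\left(u \right)} = - 4 u \sqrt{u} = - 4 u^{\frac{3}{2}}$)
$\left(N{\left(E{\left(2,t \right)} \right)} + 14\right)^{2} = \left(- 4 \left(2 - 1\right)^{\frac{3}{2}} + 14\right)^{2} = \left(- 4 \cdot 1^{\frac{3}{2}} + 14\right)^{2} = \left(\left(-4\right) 1 + 14\right)^{2} = \left(-4 + 14\right)^{2} = 10^{2} = 100$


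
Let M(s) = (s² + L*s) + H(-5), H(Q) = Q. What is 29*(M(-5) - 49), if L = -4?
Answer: -261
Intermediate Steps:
M(s) = -5 + s² - 4*s (M(s) = (s² - 4*s) - 5 = -5 + s² - 4*s)
29*(M(-5) - 49) = 29*((-5 + (-5)² - 4*(-5)) - 49) = 29*((-5 + 25 + 20) - 49) = 29*(40 - 49) = 29*(-9) = -261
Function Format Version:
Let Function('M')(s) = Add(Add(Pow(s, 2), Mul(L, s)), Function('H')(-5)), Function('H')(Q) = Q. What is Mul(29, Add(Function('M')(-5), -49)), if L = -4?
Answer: -261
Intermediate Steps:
Function('M')(s) = Add(-5, Pow(s, 2), Mul(-4, s)) (Function('M')(s) = Add(Add(Pow(s, 2), Mul(-4, s)), -5) = Add(-5, Pow(s, 2), Mul(-4, s)))
Mul(29, Add(Function('M')(-5), -49)) = Mul(29, Add(Add(-5, Pow(-5, 2), Mul(-4, -5)), -49)) = Mul(29, Add(Add(-5, 25, 20), -49)) = Mul(29, Add(40, -49)) = Mul(29, -9) = -261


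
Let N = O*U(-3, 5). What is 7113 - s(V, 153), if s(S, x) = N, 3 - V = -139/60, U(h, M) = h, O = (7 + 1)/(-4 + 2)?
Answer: 7101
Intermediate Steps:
O = -4 (O = 8/(-2) = 8*(-½) = -4)
N = 12 (N = -4*(-3) = 12)
V = 319/60 (V = 3 - (-139)/60 = 3 - 1*(-139/60) = 3 + 139/60 = 319/60 ≈ 5.3167)
s(S, x) = 12
7113 - s(V, 153) = 7113 - 1*12 = 7113 - 12 = 7101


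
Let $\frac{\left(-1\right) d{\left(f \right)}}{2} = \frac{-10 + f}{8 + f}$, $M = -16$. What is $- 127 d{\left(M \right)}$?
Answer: $\frac{1651}{2} \approx 825.5$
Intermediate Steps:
$d{\left(f \right)} = - \frac{2 \left(-10 + f\right)}{8 + f}$ ($d{\left(f \right)} = - 2 \frac{-10 + f}{8 + f} = - \frac{2 \left(-10 + f\right)}{8 + f}$)
$- 127 d{\left(M \right)} = - 127 \frac{2 \left(10 - -16\right)}{8 - 16} = - 127 \frac{2 \left(10 + 16\right)}{-8} = - 127 \cdot 2 \left(- \frac{1}{8}\right) 26 = \left(-127\right) \left(- \frac{13}{2}\right) = \frac{1651}{2}$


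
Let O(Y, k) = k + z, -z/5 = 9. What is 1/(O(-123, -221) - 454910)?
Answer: -1/455176 ≈ -2.1970e-6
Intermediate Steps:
z = -45 (z = -5*9 = -45)
O(Y, k) = -45 + k (O(Y, k) = k - 45 = -45 + k)
1/(O(-123, -221) - 454910) = 1/((-45 - 221) - 454910) = 1/(-266 - 454910) = 1/(-455176) = -1/455176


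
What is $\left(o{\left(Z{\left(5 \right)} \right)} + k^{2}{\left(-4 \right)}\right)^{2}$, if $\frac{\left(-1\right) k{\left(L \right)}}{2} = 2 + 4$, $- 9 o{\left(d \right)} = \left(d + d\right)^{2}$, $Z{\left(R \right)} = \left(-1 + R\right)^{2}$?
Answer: $\frac{73984}{81} \approx 913.38$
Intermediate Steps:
$o{\left(d \right)} = - \frac{4 d^{2}}{9}$ ($o{\left(d \right)} = - \frac{\left(d + d\right)^{2}}{9} = - \frac{\left(2 d\right)^{2}}{9} = - \frac{4 d^{2}}{9}$)
$k{\left(L \right)} = -12$ ($k{\left(L \right)} = - 2 \left(2 + 4\right) = \left(-2\right) 6 = -12$)
$\left(o{\left(Z{\left(5 \right)} \right)} + k^{2}{\left(-4 \right)}\right)^{2} = \left(- \frac{4 \left(\left(-1 + 5\right)^{2}\right)^{2}}{9} + \left(-12\right)^{2}\right)^{2} = \left(- \frac{4 \left(4^{2}\right)^{2}}{9} + 144\right)^{2} = \left(- \frac{4 \cdot 16^{2}}{9} + 144\right)^{2} = \left(\left(- \frac{4}{9}\right) 256 + 144\right)^{2} = \left(- \frac{1024}{9} + 144\right)^{2} = \left(\frac{272}{9}\right)^{2} = \frac{73984}{81}$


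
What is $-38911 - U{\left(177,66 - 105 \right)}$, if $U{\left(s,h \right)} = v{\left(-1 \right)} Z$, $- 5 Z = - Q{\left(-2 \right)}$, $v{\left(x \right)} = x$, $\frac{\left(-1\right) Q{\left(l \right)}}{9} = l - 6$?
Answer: $- \frac{194483}{5} \approx -38897.0$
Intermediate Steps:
$Q{\left(l \right)} = 54 - 9 l$ ($Q{\left(l \right)} = - 9 \left(l - 6\right) = - 9 \left(-6 + l\right) = 54 - 9 l$)
$Z = \frac{72}{5}$ ($Z = - \frac{\left(-1\right) \left(54 - -18\right)}{5} = - \frac{\left(-1\right) \left(54 + 18\right)}{5} = - \frac{\left(-1\right) 72}{5} = \left(- \frac{1}{5}\right) \left(-72\right) = \frac{72}{5} \approx 14.4$)
$U{\left(s,h \right)} = - \frac{72}{5}$ ($U{\left(s,h \right)} = \left(-1\right) \frac{72}{5} = - \frac{72}{5}$)
$-38911 - U{\left(177,66 - 105 \right)} = -38911 - - \frac{72}{5} = -38911 + \frac{72}{5} = - \frac{194483}{5}$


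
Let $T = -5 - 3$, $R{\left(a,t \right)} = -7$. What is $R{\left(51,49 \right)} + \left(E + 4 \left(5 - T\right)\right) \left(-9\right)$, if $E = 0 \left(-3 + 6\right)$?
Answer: $-475$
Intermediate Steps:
$T = -8$ ($T = -5 - 3 = -8$)
$E = 0$ ($E = 0 \cdot 3 = 0$)
$R{\left(51,49 \right)} + \left(E + 4 \left(5 - T\right)\right) \left(-9\right) = -7 + \left(0 + 4 \left(5 - -8\right)\right) \left(-9\right) = -7 + \left(0 + 4 \left(5 + 8\right)\right) \left(-9\right) = -7 + \left(0 + 4 \cdot 13\right) \left(-9\right) = -7 + \left(0 + 52\right) \left(-9\right) = -7 + 52 \left(-9\right) = -7 - 468 = -475$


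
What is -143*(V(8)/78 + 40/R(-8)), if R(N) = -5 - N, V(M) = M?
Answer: -5764/3 ≈ -1921.3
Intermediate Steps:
-143*(V(8)/78 + 40/R(-8)) = -143*(8/78 + 40/(-5 - 1*(-8))) = -143*(8*(1/78) + 40/(-5 + 8)) = -143*(4/39 + 40/3) = -143*524/39 = -5764/3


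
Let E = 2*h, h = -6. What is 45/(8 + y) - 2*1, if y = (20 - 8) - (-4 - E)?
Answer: 7/4 ≈ 1.7500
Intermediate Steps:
E = -12 (E = 2*(-6) = -12)
y = 4 (y = (20 - 8) - (-4 - 1*(-12)) = 12 - (-4 + 12) = 12 - 1*8 = 12 - 8 = 4)
45/(8 + y) - 2*1 = 45/(8 + 4) - 2*1 = 45/12 - 2 = (1/12)*45 - 2 = 15/4 - 2 = 7/4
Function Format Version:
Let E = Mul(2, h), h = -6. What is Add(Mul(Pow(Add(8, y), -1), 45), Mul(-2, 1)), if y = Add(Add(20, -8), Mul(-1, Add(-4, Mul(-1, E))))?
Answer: Rational(7, 4) ≈ 1.7500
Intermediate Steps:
E = -12 (E = Mul(2, -6) = -12)
y = 4 (y = Add(Add(20, -8), Mul(-1, Add(-4, Mul(-1, -12)))) = Add(12, Mul(-1, Add(-4, 12))) = Add(12, Mul(-1, 8)) = Add(12, -8) = 4)
Add(Mul(Pow(Add(8, y), -1), 45), Mul(-2, 1)) = Add(Mul(Pow(Add(8, 4), -1), 45), Mul(-2, 1)) = Add(Mul(Pow(12, -1), 45), -2) = Add(Mul(Rational(1, 12), 45), -2) = Add(Rational(15, 4), -2) = Rational(7, 4)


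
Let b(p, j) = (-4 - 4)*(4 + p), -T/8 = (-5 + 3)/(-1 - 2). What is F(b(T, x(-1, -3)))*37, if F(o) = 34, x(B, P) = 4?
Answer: 1258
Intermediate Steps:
T = -16/3 (T = -8*(-5 + 3)/(-1 - 2) = -(-16)/(-3) = -(-16)*(-1)/3 = -8*⅔ = -16/3 ≈ -5.3333)
b(p, j) = -32 - 8*p (b(p, j) = -8*(4 + p) = -32 - 8*p)
F(b(T, x(-1, -3)))*37 = 34*37 = 1258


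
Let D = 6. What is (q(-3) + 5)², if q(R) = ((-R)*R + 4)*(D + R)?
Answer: 100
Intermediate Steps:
q(R) = (4 - R²)*(6 + R) (q(R) = ((-R)*R + 4)*(6 + R) = (-R² + 4)*(6 + R) = (4 - R²)*(6 + R))
(q(-3) + 5)² = ((24 - 1*(-3)³ - 6*(-3)² + 4*(-3)) + 5)² = ((24 - 1*(-27) - 6*9 - 12) + 5)² = ((24 + 27 - 54 - 12) + 5)² = (-15 + 5)² = (-10)² = 100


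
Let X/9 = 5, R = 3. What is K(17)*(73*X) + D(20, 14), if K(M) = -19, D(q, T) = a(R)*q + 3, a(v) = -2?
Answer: -62452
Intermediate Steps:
D(q, T) = 3 - 2*q (D(q, T) = -2*q + 3 = 3 - 2*q)
X = 45 (X = 9*5 = 45)
K(17)*(73*X) + D(20, 14) = -1387*45 + (3 - 2*20) = -19*3285 + (3 - 40) = -62415 - 37 = -62452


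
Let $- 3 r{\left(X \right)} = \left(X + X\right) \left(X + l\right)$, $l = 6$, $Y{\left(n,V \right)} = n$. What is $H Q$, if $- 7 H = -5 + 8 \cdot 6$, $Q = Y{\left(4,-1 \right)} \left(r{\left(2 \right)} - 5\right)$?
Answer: $\frac{8084}{21} \approx 384.95$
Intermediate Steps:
$r{\left(X \right)} = - \frac{2 X \left(6 + X\right)}{3}$ ($r{\left(X \right)} = - \frac{\left(X + X\right) \left(X + 6\right)}{3} = - \frac{2 X \left(6 + X\right)}{3}$)
$Q = - \frac{188}{3}$ ($Q = 4 \left(\left(- \frac{2}{3}\right) 2 \left(6 + 2\right) - 5\right) = 4 \left(\left(- \frac{2}{3}\right) 2 \cdot 8 - 5\right) = 4 \left(- \frac{32}{3} - 5\right) = 4 \left(- \frac{47}{3}\right) = - \frac{188}{3} \approx -62.667$)
$H = - \frac{43}{7}$ ($H = - \frac{-5 + 8 \cdot 6}{7} = - \frac{-5 + 48}{7} = \left(- \frac{1}{7}\right) 43 = - \frac{43}{7} \approx -6.1429$)
$H Q = \left(- \frac{43}{7}\right) \left(- \frac{188}{3}\right) = \frac{8084}{21}$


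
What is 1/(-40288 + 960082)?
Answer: 1/919794 ≈ 1.0872e-6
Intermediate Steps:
1/(-40288 + 960082) = 1/919794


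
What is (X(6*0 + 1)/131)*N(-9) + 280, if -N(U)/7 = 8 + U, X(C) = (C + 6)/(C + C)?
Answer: 73409/262 ≈ 280.19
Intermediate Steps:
X(C) = (6 + C)/(2*C) (X(C) = (6 + C)/((2*C)) = (6 + C)*(1/(2*C)) = (6 + C)/(2*C))
N(U) = -56 - 7*U (N(U) = -7*(8 + U) = -56 - 7*U)
(X(6*0 + 1)/131)*N(-9) + 280 = (((6 + (6*0 + 1))/(2*(6*0 + 1)))/131)*(-56 - 7*(-9)) + 280 = (((6 + (0 + 1))/(2*(0 + 1)))*(1/131))*(-56 + 63) + 280 = (((½)*(6 + 1)/1)*(1/131))*7 + 280 = (((½)*1*7)*(1/131))*7 + 280 = ((7/2)*(1/131))*7 + 280 = (7/262)*7 + 280 = 49/262 + 280 = 73409/262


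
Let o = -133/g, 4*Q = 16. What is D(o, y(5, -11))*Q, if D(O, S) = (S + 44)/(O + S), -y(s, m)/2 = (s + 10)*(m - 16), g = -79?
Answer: 269864/64123 ≈ 4.2085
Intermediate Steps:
Q = 4 (Q = (¼)*16 = 4)
o = 133/79 (o = -133/(-79) = -133*(-1/79) = 133/79 ≈ 1.6835)
y(s, m) = -2*(-16 + m)*(10 + s) (y(s, m) = -2*(s + 10)*(m - 16) = -2*(10 + s)*(-16 + m) = -2*(-16 + m)*(10 + s))
D(O, S) = (44 + S)/(O + S)
D(o, y(5, -11))*Q = ((44 + (320 - 20*(-11) + 32*5 - 2*(-11)*5))/(133/79 + (320 - 20*(-11) + 32*5 - 2*(-11)*5)))*4 = ((44 + (320 + 220 + 160 + 110))/(133/79 + (320 + 220 + 160 + 110)))*4 = ((44 + 810)/(133/79 + 810))*4 = (854/(64123/79))*4 = ((79/64123)*854)*4 = (67466/64123)*4 = 269864/64123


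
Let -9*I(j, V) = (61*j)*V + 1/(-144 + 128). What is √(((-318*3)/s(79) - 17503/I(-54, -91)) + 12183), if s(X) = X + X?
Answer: 2*√437040459249308569509/378888977 ≈ 110.35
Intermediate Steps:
s(X) = 2*X
I(j, V) = 1/144 - 61*V*j/9 (I(j, V) = -((61*j)*V + 1/(-144 + 128))/9 = -(61*V*j + 1/(-16))/9 = -(61*V*j - 1/16)/9 = -(-1/16 + 61*V*j)/9 = 1/144 - 61*V*j/9)
√(((-318*3)/s(79) - 17503/I(-54, -91)) + 12183) = √(((-318*3)/((2*79)) - 17503/(1/144 - 61/9*(-91)*(-54))) + 12183) = √((-954/158 - 17503/(1/144 - 33306)) + 12183) = √((-954*1/158 - 17503/(-4796063/144)) + 12183) = √((-477/79 - 17503*(-144/4796063)) + 12183) = √((-477/79 + 2520432/4796063) + 12183) = √(-2088607923/378888977 + 12183) = √(4613915798868/378888977) = 2*√437040459249308569509/378888977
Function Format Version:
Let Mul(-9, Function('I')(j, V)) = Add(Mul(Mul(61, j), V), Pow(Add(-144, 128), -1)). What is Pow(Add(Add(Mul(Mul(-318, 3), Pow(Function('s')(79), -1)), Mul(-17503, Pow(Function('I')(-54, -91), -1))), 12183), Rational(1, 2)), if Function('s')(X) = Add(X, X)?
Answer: Mul(Rational(2, 378888977), Pow(437040459249308569509, Rational(1, 2))) ≈ 110.35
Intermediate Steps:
Function('s')(X) = Mul(2, X)
Function('I')(j, V) = Add(Rational(1, 144), Mul(Rational(-61, 9), V, j)) (Function('I')(j, V) = Mul(Rational(-1, 9), Add(Mul(Mul(61, j), V), Pow(Add(-144, 128), -1))) = Mul(Rational(-1, 9), Add(Mul(61, V, j), Pow(-16, -1))) = Mul(Rational(-1, 9), Add(Mul(61, V, j), Rational(-1, 16))) = Mul(Rational(-1, 9), Add(Rational(-1, 16), Mul(61, V, j))) = Add(Rational(1, 144), Mul(Rational(-61, 9), V, j)))
Pow(Add(Add(Mul(Mul(-318, 3), Pow(Function('s')(79), -1)), Mul(-17503, Pow(Function('I')(-54, -91), -1))), 12183), Rational(1, 2)) = Pow(Add(Add(Mul(Mul(-318, 3), Pow(Mul(2, 79), -1)), Mul(-17503, Pow(Add(Rational(1, 144), Mul(Rational(-61, 9), -91, -54)), -1))), 12183), Rational(1, 2)) = Pow(Add(Add(Mul(-954, Pow(158, -1)), Mul(-17503, Pow(Add(Rational(1, 144), -33306), -1))), 12183), Rational(1, 2)) = Pow(Add(Add(Mul(-954, Rational(1, 158)), Mul(-17503, Pow(Rational(-4796063, 144), -1))), 12183), Rational(1, 2)) = Pow(Add(Add(Rational(-477, 79), Mul(-17503, Rational(-144, 4796063))), 12183), Rational(1, 2)) = Pow(Add(Add(Rational(-477, 79), Rational(2520432, 4796063)), 12183), Rational(1, 2)) = Pow(Add(Rational(-2088607923, 378888977), 12183), Rational(1, 2)) = Pow(Rational(4613915798868, 378888977), Rational(1, 2)) = Mul(Rational(2, 378888977), Pow(437040459249308569509, Rational(1, 2)))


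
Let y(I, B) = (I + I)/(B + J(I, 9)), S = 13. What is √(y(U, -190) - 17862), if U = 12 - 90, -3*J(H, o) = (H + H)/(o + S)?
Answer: I*√132101203/86 ≈ 133.65*I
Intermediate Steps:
J(H, o) = -2*H/(3*(13 + o)) (J(H, o) = -(H + H)/(3*(o + 13)) = -2*H/(3*(13 + o)))
U = -78
y(I, B) = 2*I/(B - I/33) (y(I, B) = (I + I)/(B - 2*I/(39 + 3*9)) = (2*I)/(B - 2*I/(39 + 27)) = (2*I)/(B - 2*I/66) = (2*I)/(B - 2*I*1/66) = (2*I)/(B - I/33) = 2*I/(B - I/33))
√(y(U, -190) - 17862) = √(66*(-78)/(-1*(-78) + 33*(-190)) - 17862) = √(66*(-78)/(78 - 6270) - 17862) = √(66*(-78)/(-6192) - 17862) = √(66*(-78)*(-1/6192) - 17862) = √(143/172 - 17862) = √(-3072121/172) = I*√132101203/86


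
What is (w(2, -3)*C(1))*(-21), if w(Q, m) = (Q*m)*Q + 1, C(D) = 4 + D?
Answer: 1155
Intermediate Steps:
w(Q, m) = 1 + m*Q² (w(Q, m) = m*Q² + 1 = 1 + m*Q²)
(w(2, -3)*C(1))*(-21) = ((1 - 3*2²)*(4 + 1))*(-21) = ((1 - 3*4)*5)*(-21) = ((1 - 12)*5)*(-21) = -11*5*(-21) = -55*(-21) = 1155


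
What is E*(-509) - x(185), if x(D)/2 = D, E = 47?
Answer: -24293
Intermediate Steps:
x(D) = 2*D
E*(-509) - x(185) = 47*(-509) - 2*185 = -23923 - 1*370 = -23923 - 370 = -24293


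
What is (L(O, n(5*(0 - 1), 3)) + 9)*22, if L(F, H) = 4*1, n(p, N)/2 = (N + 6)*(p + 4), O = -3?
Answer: 286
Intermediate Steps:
n(p, N) = 2*(4 + p)*(6 + N) (n(p, N) = 2*((N + 6)*(p + 4)) = 2*((6 + N)*(4 + p)) = 2*((4 + p)*(6 + N)) = 2*(4 + p)*(6 + N))
L(F, H) = 4
(L(O, n(5*(0 - 1), 3)) + 9)*22 = (4 + 9)*22 = 13*22 = 286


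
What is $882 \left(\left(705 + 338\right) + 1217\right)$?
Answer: $1993320$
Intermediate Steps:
$882 \left(\left(705 + 338\right) + 1217\right) = 882 \left(1043 + 1217\right) = 882 \cdot 2260 = 1993320$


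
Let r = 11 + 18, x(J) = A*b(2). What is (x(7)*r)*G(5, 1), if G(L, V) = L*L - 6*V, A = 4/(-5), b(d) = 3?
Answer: -6612/5 ≈ -1322.4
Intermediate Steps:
A = -⅘ (A = 4*(-⅕) = -⅘ ≈ -0.80000)
G(L, V) = L² - 6*V
x(J) = -12/5 (x(J) = -⅘*3 = -12/5)
r = 29
(x(7)*r)*G(5, 1) = (-12/5*29)*(5² - 6*1) = -348*(25 - 6)/5 = -348/5*19 = -6612/5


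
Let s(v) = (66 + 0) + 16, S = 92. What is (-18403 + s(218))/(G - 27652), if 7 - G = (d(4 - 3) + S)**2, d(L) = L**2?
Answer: 6107/12098 ≈ 0.50479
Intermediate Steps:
G = -8642 (G = 7 - ((4 - 3)**2 + 92)**2 = 7 - (1**2 + 92)**2 = 7 - (1 + 92)**2 = 7 - 1*93**2 = 7 - 1*8649 = 7 - 8649 = -8642)
s(v) = 82 (s(v) = 66 + 16 = 82)
(-18403 + s(218))/(G - 27652) = (-18403 + 82)/(-8642 - 27652) = -18321/(-36294) = -18321*(-1/36294) = 6107/12098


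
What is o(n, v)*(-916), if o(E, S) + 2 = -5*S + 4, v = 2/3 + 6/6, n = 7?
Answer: 17404/3 ≈ 5801.3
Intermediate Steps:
v = 5/3 (v = 2*(1/3) + 6*(1/6) = 2/3 + 1 = 5/3 ≈ 1.6667)
o(E, S) = 2 - 5*S (o(E, S) = -2 + (-5*S + 4) = -2 + (4 - 5*S) = 2 - 5*S)
o(n, v)*(-916) = (2 - 5*5/3)*(-916) = (2 - 25/3)*(-916) = -19/3*(-916) = 17404/3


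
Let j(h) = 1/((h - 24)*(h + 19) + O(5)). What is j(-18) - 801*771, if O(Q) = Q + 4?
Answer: -20379844/33 ≈ -6.1757e+5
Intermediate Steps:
O(Q) = 4 + Q
j(h) = 1/(9 + (-24 + h)*(19 + h)) (j(h) = 1/((h - 24)*(h + 19) + (4 + 5)) = 1/((-24 + h)*(19 + h) + 9) = 1/(9 + (-24 + h)*(19 + h)))
j(-18) - 801*771 = 1/(-447 + (-18)² - 5*(-18)) - 801*771 = 1/(-447 + 324 + 90) - 617571 = 1/(-33) - 617571 = -1/33 - 617571 = -20379844/33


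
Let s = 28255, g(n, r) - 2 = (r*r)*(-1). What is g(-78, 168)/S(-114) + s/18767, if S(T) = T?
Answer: 266431672/1069719 ≈ 249.07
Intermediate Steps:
g(n, r) = 2 - r² (g(n, r) = 2 + (r*r)*(-1) = 2 + r²*(-1) = 2 - r²)
g(-78, 168)/S(-114) + s/18767 = (2 - 1*168²)/(-114) + 28255/18767 = (2 - 1*28224)*(-1/114) + 28255*(1/18767) = (2 - 28224)*(-1/114) + 28255/18767 = -28222*(-1/114) + 28255/18767 = 14111/57 + 28255/18767 = 266431672/1069719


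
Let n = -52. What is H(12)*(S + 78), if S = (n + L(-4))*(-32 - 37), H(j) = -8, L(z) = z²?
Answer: -20496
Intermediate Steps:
S = 2484 (S = (-52 + (-4)²)*(-32 - 37) = (-52 + 16)*(-69) = -36*(-69) = 2484)
H(12)*(S + 78) = -8*(2484 + 78) = -8*2562 = -20496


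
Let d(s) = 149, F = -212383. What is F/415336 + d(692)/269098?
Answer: -28544977735/55883043464 ≈ -0.51080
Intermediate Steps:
F/415336 + d(692)/269098 = -212383/415336 + 149/269098 = -28544977735/55883043464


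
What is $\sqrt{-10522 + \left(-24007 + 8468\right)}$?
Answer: $i \sqrt{26061} \approx 161.43 i$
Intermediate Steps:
$\sqrt{-10522 + \left(-24007 + 8468\right)} = \sqrt{-10522 - 15539} = \sqrt{-26061} = i \sqrt{26061}$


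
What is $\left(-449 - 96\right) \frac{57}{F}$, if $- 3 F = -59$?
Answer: $- \frac{93195}{59} \approx -1579.6$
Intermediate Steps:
$F = \frac{59}{3}$ ($F = \left(- \frac{1}{3}\right) \left(-59\right) = \frac{59}{3} \approx 19.667$)
$\left(-449 - 96\right) \frac{57}{F} = \left(-449 - 96\right) \frac{57}{\frac{59}{3}} = \left(-449 - 96\right) 57 \cdot \frac{3}{59} = \left(-545\right) \frac{171}{59} = - \frac{93195}{59}$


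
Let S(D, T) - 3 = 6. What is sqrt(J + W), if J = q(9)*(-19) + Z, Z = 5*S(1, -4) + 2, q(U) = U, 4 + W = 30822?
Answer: sqrt(30694) ≈ 175.20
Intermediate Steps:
S(D, T) = 9 (S(D, T) = 3 + 6 = 9)
W = 30818 (W = -4 + 30822 = 30818)
Z = 47 (Z = 5*9 + 2 = 45 + 2 = 47)
J = -124 (J = 9*(-19) + 47 = -171 + 47 = -124)
sqrt(J + W) = sqrt(-124 + 30818) = sqrt(30694)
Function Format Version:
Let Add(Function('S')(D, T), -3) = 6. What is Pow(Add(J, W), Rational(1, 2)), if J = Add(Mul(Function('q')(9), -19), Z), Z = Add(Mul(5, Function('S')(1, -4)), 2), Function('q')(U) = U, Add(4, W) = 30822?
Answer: Pow(30694, Rational(1, 2)) ≈ 175.20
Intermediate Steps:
Function('S')(D, T) = 9 (Function('S')(D, T) = Add(3, 6) = 9)
W = 30818 (W = Add(-4, 30822) = 30818)
Z = 47 (Z = Add(Mul(5, 9), 2) = Add(45, 2) = 47)
J = -124 (J = Add(Mul(9, -19), 47) = Add(-171, 47) = -124)
Pow(Add(J, W), Rational(1, 2)) = Pow(Add(-124, 30818), Rational(1, 2)) = Pow(30694, Rational(1, 2))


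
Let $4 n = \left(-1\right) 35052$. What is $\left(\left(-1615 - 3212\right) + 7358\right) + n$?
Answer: $-6232$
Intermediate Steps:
$n = -8763$ ($n = \frac{\left(-1\right) 35052}{4} = \frac{1}{4} \left(-35052\right) = -8763$)
$\left(\left(-1615 - 3212\right) + 7358\right) + n = \left(\left(-1615 - 3212\right) + 7358\right) - 8763 = \left(-4827 + 7358\right) - 8763 = 2531 - 8763 = -6232$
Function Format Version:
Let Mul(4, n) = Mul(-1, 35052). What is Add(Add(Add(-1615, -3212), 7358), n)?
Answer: -6232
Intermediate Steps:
n = -8763 (n = Mul(Rational(1, 4), Mul(-1, 35052)) = Mul(Rational(1, 4), -35052) = -8763)
Add(Add(Add(-1615, -3212), 7358), n) = Add(Add(Add(-1615, -3212), 7358), -8763) = Add(Add(-4827, 7358), -8763) = Add(2531, -8763) = -6232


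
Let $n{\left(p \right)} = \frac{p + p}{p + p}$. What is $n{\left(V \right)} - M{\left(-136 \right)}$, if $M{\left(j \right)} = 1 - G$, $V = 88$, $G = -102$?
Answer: $-102$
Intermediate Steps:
$n{\left(p \right)} = 1$ ($n{\left(p \right)} = \frac{2 p}{2 p} = 2 p \frac{1}{2 p} = 1$)
$M{\left(j \right)} = 103$ ($M{\left(j \right)} = 1 - -102 = 1 + 102 = 103$)
$n{\left(V \right)} - M{\left(-136 \right)} = 1 - 103 = -102$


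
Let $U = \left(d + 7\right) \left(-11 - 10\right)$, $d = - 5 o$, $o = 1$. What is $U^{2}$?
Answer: $1764$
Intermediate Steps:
$d = -5$ ($d = \left(-5\right) 1 = -5$)
$U = -42$ ($U = \left(-5 + 7\right) \left(-11 - 10\right) = 2 \left(-21\right) = -42$)
$U^{2} = \left(-42\right)^{2} = 1764$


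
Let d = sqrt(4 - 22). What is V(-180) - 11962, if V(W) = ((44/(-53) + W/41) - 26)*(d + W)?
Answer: -13781866/2173 - 203526*I*sqrt(2)/2173 ≈ -6342.3 - 132.46*I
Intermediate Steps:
d = 3*I*sqrt(2) (d = sqrt(-18) = 3*I*sqrt(2) ≈ 4.2426*I)
V(W) = (-1422/53 + W/41)*(W + 3*I*sqrt(2)) (V(W) = ((44/(-53) + W/41) - 26)*(3*I*sqrt(2) + W) = ((44*(-1/53) + W*(1/41)) - 26)*(W + 3*I*sqrt(2)) = ((-44/53 + W/41) - 26)*(W + 3*I*sqrt(2)) = (-1422/53 + W/41)*(W + 3*I*sqrt(2)))
V(-180) - 11962 = (-1422/53*(-180) + (1/41)*(-180)**2 - 4266*I*sqrt(2)/53 + (3/41)*I*(-180)*sqrt(2)) - 11962 = (255960/53 + (1/41)*32400 - 4266*I*sqrt(2)/53 - 540*I*sqrt(2)/41) - 11962 = (255960/53 + 32400/41 - 4266*I*sqrt(2)/53 - 540*I*sqrt(2)/41) - 11962 = (12211560/2173 - 203526*I*sqrt(2)/2173) - 11962 = -13781866/2173 - 203526*I*sqrt(2)/2173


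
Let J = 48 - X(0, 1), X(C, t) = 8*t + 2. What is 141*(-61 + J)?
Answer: -3243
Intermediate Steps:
X(C, t) = 2 + 8*t
J = 38 (J = 48 - (2 + 8*1) = 48 - (2 + 8) = 48 - 1*10 = 48 - 10 = 38)
141*(-61 + J) = 141*(-61 + 38) = 141*(-23) = -3243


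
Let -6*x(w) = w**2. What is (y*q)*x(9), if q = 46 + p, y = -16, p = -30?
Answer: 3456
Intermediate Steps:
x(w) = -w**2/6
q = 16 (q = 46 - 30 = 16)
(y*q)*x(9) = (-16*16)*(-1/6*9**2) = -(-128)*81/3 = -256*(-27/2) = 3456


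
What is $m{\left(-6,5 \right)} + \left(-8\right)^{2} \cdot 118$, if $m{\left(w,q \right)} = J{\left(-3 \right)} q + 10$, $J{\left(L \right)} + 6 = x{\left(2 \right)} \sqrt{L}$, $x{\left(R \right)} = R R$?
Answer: $7532 + 20 i \sqrt{3} \approx 7532.0 + 34.641 i$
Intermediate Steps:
$x{\left(R \right)} = R^{2}$
$J{\left(L \right)} = -6 + 4 \sqrt{L}$ ($J{\left(L \right)} = -6 + 2^{2} \sqrt{L} = -6 + 4 \sqrt{L}$)
$m{\left(w,q \right)} = 10 + q \left(-6 + 4 i \sqrt{3}\right)$ ($m{\left(w,q \right)} = \left(-6 + 4 \sqrt{-3}\right) q + 10 = \left(-6 + 4 i \sqrt{3}\right) q + 10 = q \left(-6 + 4 i \sqrt{3}\right) + 10 = 10 + q \left(-6 + 4 i \sqrt{3}\right)$)
$m{\left(-6,5 \right)} + \left(-8\right)^{2} \cdot 118 = \left(10 - 10 \left(3 - 2 i \sqrt{3}\right)\right) + \left(-8\right)^{2} \cdot 118 = \left(10 - \left(30 - 20 i \sqrt{3}\right)\right) + 64 \cdot 118 = \left(-20 + 20 i \sqrt{3}\right) + 7552 = 7532 + 20 i \sqrt{3}$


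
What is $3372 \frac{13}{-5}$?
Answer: $- \frac{43836}{5} \approx -8767.2$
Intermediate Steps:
$3372 \frac{13}{-5} = 3372 \cdot 13 \left(- \frac{1}{5}\right) = 3372 \left(- \frac{13}{5}\right) = - \frac{43836}{5}$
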